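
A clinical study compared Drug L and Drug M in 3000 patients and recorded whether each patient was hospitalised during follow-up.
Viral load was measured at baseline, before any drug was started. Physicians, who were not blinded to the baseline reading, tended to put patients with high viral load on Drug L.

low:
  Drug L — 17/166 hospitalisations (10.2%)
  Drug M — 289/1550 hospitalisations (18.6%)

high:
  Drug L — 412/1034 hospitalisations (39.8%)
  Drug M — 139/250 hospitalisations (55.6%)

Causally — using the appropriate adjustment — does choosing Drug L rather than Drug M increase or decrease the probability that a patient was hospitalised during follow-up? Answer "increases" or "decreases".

decreases

Viral load differs across drugs for reasons unrelated to any effect of the drug itself, and it separately predicts the outcome — a classic confounder. We must compare within viral load levels.
Within each level — low: 10.2% vs 18.6%; high: 39.8% vs 55.6% — Drug L is lower every time.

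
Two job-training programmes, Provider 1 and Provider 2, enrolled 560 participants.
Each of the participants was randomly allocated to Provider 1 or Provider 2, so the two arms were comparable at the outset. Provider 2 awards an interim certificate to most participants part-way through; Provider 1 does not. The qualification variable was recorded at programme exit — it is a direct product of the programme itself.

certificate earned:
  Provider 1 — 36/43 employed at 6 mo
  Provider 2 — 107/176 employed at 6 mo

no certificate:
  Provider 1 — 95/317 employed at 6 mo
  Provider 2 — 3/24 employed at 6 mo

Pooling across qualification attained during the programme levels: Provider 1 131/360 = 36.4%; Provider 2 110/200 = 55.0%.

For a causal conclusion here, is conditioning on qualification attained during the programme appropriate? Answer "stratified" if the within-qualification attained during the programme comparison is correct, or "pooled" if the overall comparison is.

pooled

The distribution of qualification attained during the programme is itself part of what the programme does — it is an intermediate outcome. Holding it fixed would remove that part of the effect; the total effect is the pooled difference.
Pooled: Provider 1 36.4% vs Provider 2 55.0%; Provider 2 is higher overall.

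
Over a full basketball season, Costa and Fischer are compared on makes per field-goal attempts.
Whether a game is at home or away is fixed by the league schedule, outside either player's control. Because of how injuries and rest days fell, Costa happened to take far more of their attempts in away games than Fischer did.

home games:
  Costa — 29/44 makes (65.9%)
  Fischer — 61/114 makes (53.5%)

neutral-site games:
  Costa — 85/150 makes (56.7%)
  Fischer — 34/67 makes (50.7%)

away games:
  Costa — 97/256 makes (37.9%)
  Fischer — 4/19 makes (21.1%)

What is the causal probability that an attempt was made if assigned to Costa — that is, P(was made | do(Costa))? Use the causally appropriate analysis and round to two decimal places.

0.51

Costa is higher inside every game venue stratum but Fischer is higher in aggregate. Whether to stratify depends on how game venue relates to the player.
Nothing the player does changes game venue; the imbalance is an allocation artefact. With game venue also predicting the outcome, the pooled figure is confounded, and the within-stratum comparison is the causal one.
Standardising Costa to the population game venue mix: 0.243·29/44 + 0.334·85/150 + 0.423·97/256 = 0.510.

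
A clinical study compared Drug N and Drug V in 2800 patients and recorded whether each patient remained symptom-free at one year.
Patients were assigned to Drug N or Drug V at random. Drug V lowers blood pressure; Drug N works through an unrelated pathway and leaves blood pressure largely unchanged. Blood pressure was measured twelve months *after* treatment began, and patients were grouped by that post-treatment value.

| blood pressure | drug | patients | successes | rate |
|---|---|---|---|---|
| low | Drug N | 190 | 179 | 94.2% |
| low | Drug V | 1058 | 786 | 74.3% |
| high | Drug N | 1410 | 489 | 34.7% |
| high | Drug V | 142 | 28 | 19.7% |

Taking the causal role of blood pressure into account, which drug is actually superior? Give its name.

Within every blood pressure level Drug N has the higher rate, yet pooled Drug V does — Simpson's reversal.
Blood pressure lies on the pathway drug → blood pressure → outcome, so adjusting for it blocks the indirect effect. For the total causal effect of drug, use the unadjusted pooled rates.
Pooled: Drug N 41.8% vs Drug V 67.8%; Drug V is higher overall.

Drug V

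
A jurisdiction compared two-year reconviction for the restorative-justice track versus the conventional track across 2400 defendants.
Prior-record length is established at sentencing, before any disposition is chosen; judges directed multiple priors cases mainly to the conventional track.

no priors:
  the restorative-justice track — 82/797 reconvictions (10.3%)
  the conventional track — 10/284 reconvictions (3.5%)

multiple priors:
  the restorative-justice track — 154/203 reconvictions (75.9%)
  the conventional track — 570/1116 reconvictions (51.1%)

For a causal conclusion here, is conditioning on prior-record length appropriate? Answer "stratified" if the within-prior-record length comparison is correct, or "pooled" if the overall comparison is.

stratified

The imbalance in prior-record length arose from how defendants were allocated, not from anything the disposition did; and prior-record length independently affects the outcome. The pooled gap is confounded — condition on prior-record length.
Within each level — no priors: 10.3% vs 3.5%; multiple priors: 75.9% vs 51.1% — the conventional track is lower every time.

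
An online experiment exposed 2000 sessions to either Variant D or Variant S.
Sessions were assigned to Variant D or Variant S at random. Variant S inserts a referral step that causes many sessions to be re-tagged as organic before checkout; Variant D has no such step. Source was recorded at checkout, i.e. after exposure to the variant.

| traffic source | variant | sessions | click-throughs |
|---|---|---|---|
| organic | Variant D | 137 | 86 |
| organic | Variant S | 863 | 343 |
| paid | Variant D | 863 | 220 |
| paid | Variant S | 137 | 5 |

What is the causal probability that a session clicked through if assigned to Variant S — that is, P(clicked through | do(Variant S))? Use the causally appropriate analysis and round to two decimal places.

0.35

Stratifying would compare variants among sessions the variants themselves sorted into traffic source groups — a form of selection on an intermediate. The unconditioned pooled rates give the total causal effect.
So P(outcome | do(Variant S)) is just the pooled rate for Variant S: 348/1000 = 0.348.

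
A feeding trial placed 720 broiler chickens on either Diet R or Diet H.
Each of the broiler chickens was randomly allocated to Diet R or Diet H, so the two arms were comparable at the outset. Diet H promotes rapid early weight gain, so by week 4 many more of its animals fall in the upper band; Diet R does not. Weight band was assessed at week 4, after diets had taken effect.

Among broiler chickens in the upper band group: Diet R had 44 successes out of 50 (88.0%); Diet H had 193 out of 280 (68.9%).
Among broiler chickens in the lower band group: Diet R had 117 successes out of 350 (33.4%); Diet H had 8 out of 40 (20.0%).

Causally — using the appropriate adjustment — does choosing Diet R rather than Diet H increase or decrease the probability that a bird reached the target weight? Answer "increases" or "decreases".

Within every week-4 weight band level Diet R has the higher rate, yet pooled Diet H does — Simpson's reversal.
Because the diet influences week-4 weight band, week-4 weight band is a post-treatment mediator, not a confounder. Stratifying on it would bias the estimate; the causal effect is the crude pooled difference.
Pooled: Diet R 40.2% vs Diet H 62.8%; Diet H is higher overall.

decreases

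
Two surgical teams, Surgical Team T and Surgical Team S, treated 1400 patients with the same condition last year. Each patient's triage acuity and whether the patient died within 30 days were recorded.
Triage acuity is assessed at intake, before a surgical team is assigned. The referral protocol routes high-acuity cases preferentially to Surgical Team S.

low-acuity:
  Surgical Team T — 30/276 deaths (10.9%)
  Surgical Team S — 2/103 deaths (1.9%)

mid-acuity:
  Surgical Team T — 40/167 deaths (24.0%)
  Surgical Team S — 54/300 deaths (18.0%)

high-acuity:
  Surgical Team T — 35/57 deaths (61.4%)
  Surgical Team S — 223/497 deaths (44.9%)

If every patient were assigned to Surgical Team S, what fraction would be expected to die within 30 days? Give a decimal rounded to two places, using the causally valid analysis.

0.24

Since triage acuity is a pre-existing factor (not a product of the surgical team) and it affects the outcome on its own, it is a confounder. The stratified rates, not the pooled rate, identify the causal effect.
Standardising Surgical Team S to the population triage acuity mix: 0.271·2/103 + 0.334·54/300 + 0.396·223/497 = 0.243.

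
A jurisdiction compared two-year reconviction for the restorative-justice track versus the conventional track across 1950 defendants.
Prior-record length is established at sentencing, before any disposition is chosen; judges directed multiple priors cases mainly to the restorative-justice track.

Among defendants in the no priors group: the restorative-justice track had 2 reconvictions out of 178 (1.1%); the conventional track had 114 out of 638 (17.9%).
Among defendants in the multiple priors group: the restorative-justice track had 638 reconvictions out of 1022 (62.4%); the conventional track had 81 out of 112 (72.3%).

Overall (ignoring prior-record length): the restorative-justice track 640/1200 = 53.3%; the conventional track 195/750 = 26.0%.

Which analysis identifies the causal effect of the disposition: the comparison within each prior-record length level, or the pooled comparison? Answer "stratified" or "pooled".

The prior-record length-specific comparison favours the restorative-justice track throughout, but the pooled figures favour the conventional track. The question is whether to condition on prior-record length.
Nothing the disposition does changes prior-record length; the imbalance is an allocation artefact. With prior-record length also predicting the outcome, the pooled figure is confounded, and the within-stratum comparison is the causal one.
Within each level — no priors: 1.1% vs 17.9%; multiple priors: 62.4% vs 72.3% — the restorative-justice track is lower every time.

stratified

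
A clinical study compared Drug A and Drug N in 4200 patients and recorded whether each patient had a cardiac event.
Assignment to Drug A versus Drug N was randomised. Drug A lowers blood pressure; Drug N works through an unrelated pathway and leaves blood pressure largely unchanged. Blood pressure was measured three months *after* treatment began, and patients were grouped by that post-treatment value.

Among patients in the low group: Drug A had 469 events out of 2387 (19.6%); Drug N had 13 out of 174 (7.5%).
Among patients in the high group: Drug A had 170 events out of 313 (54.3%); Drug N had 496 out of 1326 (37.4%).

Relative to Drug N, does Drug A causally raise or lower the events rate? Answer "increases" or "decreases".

Blood pressure here is a post-treatment variable shaped by the drug; conditioning on it would introduce bias rather than remove it. The overall comparison is the causal one.
Pooled: Drug A 23.7% vs Drug N 33.9%; Drug A is lower overall.

decreases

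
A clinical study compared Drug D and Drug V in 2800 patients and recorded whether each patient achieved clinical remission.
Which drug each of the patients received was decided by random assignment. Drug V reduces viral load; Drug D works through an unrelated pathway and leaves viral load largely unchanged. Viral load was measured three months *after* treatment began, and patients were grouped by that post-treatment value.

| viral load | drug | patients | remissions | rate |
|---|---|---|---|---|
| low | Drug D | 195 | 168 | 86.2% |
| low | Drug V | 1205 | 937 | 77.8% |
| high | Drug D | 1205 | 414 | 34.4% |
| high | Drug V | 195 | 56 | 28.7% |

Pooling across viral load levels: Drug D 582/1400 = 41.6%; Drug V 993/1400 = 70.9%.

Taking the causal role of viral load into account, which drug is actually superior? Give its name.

Drug D is higher inside every viral load stratum but Drug V is higher in aggregate. Whether to stratify depends on how viral load relates to the drug.
The distribution of viral load is itself part of what the drug does — it is an intermediate outcome. Holding it fixed would remove that part of the effect; the total effect is the pooled difference.
Pooled: Drug D 41.6% vs Drug V 70.9%; Drug V is higher overall.

Drug V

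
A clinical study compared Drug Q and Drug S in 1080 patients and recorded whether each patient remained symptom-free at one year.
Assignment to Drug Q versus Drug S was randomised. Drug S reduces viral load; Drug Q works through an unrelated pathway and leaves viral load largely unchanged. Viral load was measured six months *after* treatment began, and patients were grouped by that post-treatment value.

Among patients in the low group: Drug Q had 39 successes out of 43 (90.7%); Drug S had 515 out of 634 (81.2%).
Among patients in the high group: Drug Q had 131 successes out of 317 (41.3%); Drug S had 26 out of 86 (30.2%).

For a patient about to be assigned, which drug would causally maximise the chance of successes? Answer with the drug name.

Drug S

Viral load here is a post-treatment variable shaped by the drug; conditioning on it would introduce bias rather than remove it. The overall comparison is the causal one.
Pooled: Drug Q 47.2% vs Drug S 75.1%; Drug S is higher overall.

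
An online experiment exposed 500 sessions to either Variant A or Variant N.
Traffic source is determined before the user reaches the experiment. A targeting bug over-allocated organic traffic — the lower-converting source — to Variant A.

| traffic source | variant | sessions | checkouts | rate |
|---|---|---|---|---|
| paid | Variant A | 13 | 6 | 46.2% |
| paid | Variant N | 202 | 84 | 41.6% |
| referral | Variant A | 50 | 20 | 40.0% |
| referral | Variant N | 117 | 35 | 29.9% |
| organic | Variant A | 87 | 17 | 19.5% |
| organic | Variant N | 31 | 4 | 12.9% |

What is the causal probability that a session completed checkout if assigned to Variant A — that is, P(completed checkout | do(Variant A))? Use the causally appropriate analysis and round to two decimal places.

Traffic source is set before the variant has any effect — it is not caused by the variant — and it independently drives the outcome. That makes it a confounder, so the causal comparison is within traffic source levels.
Standardising Variant A to the population traffic source mix: 0.430·6/13 + 0.334·20/50 + 0.236·17/87 = 0.378.

0.38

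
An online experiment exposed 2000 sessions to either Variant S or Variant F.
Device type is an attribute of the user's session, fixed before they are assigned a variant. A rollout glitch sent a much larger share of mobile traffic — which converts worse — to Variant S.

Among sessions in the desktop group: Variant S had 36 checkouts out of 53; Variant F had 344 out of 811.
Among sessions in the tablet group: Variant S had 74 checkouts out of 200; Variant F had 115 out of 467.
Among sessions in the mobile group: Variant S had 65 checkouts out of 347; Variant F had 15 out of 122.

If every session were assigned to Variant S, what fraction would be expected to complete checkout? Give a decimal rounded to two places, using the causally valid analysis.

0.46

The stratified and pooled comparisons disagree (Variant S wins within each device type; Variant F wins overall), so the answer turns on the causal role of device type.
The imbalance in device type arose from how sessions were allocated, not from anything the variant did; and device type independently affects the outcome. The pooled gap is confounded — condition on device type.
Standardising Variant S to the population device type mix: 0.432·36/53 + 0.334·74/200 + 0.234·65/347 = 0.461.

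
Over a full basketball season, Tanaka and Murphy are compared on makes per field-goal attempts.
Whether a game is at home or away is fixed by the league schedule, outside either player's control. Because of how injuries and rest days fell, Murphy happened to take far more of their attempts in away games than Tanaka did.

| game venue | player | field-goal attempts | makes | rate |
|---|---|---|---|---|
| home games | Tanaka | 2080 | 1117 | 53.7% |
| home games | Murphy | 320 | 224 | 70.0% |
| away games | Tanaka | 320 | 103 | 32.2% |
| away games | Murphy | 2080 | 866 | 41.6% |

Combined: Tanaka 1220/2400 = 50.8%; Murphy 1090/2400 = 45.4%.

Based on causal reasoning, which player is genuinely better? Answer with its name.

Game venue differs across players for reasons unrelated to any effect of the player itself, and it separately predicts the outcome — a classic confounder. We must compare within game venue levels.
Within each level — home games: 53.7% vs 70.0%; away games: 32.2% vs 41.6% — Murphy is higher every time.

Murphy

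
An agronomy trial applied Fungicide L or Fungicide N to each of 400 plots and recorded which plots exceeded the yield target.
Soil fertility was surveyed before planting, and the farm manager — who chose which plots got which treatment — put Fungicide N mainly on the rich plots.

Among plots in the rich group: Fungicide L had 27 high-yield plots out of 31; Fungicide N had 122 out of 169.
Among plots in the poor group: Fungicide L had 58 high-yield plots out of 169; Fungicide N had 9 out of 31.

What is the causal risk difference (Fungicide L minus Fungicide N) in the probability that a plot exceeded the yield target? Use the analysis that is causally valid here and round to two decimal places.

+0.10

Nothing the fungicide does changes soil fertility; the imbalance is an allocation artefact. With soil fertility also predicting the outcome, the pooled figure is confounded, and the within-stratum comparison is the causal one.
Adjusting over the population distribution of soil fertility: 0.500·(0.871−0.722) + 0.500·(0.343−0.290) = +0.101.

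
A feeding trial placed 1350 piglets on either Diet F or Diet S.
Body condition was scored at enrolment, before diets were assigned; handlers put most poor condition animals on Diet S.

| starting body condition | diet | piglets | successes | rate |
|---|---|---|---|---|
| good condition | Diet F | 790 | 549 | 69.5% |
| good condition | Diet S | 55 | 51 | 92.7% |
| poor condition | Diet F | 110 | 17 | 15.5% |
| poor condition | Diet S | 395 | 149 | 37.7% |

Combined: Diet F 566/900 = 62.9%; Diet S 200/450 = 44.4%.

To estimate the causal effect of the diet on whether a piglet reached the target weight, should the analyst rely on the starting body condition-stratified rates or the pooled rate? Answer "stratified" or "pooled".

stratified

Within every starting body condition level Diet S has the higher rate, yet pooled Diet F does — Simpson's reversal.
Nothing the diet does changes starting body condition; the imbalance is an allocation artefact. With starting body condition also predicting the outcome, the pooled figure is confounded, and the within-stratum comparison is the causal one.
Within each level — good condition: 69.5% vs 92.7%; poor condition: 15.5% vs 37.7% — Diet S is higher every time.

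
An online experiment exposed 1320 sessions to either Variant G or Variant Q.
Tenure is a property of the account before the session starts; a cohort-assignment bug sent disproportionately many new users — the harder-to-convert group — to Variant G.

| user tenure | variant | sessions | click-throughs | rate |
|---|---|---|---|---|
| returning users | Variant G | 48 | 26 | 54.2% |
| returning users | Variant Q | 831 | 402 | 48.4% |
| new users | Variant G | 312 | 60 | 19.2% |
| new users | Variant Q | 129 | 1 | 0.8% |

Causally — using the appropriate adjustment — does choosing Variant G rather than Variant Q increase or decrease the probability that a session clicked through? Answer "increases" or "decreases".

The stratified and pooled comparisons disagree (Variant G wins within each user tenure; Variant Q wins overall), so the answer turns on the causal role of user tenure.
Here user tenure is a common cause — it drives both which variant a case falls under and the outcome. The crude comparison mixes populations; the stratum-specific rates are the causally relevant ones.
Within each level — returning users: 54.2% vs 48.4%; new users: 19.2% vs 0.8% — Variant G is higher every time.

increases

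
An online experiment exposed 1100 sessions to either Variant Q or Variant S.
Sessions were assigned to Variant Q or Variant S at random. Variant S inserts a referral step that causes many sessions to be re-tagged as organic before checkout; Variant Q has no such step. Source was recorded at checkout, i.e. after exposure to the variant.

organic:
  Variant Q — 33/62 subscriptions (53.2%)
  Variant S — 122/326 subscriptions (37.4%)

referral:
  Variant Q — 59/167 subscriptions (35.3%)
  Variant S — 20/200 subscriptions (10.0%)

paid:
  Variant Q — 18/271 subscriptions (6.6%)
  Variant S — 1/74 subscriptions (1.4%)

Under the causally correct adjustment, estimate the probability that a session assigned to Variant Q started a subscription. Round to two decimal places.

Variant Q is higher inside every traffic source stratum but Variant S is higher in aggregate. Whether to stratify depends on how traffic source relates to the variant.
Traffic source lies on the pathway variant → traffic source → outcome, so adjusting for it blocks the indirect effect. For the total causal effect of variant, use the unadjusted pooled rates.
So P(outcome | do(Variant Q)) is just the pooled rate for Variant Q: 110/500 = 0.220.

0.22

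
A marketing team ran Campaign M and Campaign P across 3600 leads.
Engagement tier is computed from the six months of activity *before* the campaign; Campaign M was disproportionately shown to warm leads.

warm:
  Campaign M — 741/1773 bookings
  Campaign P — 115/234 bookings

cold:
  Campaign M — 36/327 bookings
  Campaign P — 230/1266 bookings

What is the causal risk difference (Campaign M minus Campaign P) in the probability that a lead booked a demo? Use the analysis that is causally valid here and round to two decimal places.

-0.07

Engagement tier differs across campaigns for reasons unrelated to any effect of the campaign itself, and it separately predicts the outcome — a classic confounder. We must compare within engagement tier levels.
Adjusting over the population distribution of engagement tier: 0.557·(0.418−0.491) + 0.443·(0.110−0.182) = -0.073.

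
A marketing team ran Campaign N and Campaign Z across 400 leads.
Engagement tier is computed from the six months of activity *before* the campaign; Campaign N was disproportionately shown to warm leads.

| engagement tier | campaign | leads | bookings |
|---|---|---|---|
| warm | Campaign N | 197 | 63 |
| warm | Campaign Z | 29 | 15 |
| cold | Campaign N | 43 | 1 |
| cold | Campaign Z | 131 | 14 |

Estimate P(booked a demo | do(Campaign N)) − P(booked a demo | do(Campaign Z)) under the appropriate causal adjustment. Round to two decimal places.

-0.15

The engagement tier-specific comparison favours Campaign Z throughout, but the pooled figures favour Campaign N. The question is whether to condition on engagement tier.
Nothing the campaign does changes engagement tier; the imbalance is an allocation artefact. With engagement tier also predicting the outcome, the pooled figure is confounded, and the within-stratum comparison is the causal one.
Adjusting over the population distribution of engagement tier: 0.565·(0.320−0.517) + 0.435·(0.023−0.107) = -0.148.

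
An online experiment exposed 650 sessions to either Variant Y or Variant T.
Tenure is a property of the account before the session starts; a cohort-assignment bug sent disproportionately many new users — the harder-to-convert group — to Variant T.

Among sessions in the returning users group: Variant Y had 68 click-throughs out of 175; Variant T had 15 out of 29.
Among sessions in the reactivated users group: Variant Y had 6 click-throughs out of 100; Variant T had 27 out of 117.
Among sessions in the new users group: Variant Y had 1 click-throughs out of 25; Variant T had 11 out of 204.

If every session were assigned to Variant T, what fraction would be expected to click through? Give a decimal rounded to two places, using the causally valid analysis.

User tenure differs across variants for reasons unrelated to any effect of the variant itself, and it separately predicts the outcome — a classic confounder. We must compare within user tenure levels.
Standardising Variant T to the population user tenure mix: 0.314·15/29 + 0.334·27/117 + 0.352·11/204 = 0.258.

0.26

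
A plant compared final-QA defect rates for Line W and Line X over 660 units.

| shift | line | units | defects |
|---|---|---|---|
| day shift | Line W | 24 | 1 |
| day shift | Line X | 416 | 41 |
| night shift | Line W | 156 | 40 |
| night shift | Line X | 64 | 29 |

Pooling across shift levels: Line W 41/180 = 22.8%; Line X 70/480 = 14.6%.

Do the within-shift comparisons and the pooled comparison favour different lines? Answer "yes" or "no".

Within each shift level (day shift 4.2% vs 9.9%; night shift 25.6% vs 45.3%), Line W has the lower rate every time. Pooled: 22.8% vs 14.6% — Line X has the lower rate overall. The two comparisons disagree.

yes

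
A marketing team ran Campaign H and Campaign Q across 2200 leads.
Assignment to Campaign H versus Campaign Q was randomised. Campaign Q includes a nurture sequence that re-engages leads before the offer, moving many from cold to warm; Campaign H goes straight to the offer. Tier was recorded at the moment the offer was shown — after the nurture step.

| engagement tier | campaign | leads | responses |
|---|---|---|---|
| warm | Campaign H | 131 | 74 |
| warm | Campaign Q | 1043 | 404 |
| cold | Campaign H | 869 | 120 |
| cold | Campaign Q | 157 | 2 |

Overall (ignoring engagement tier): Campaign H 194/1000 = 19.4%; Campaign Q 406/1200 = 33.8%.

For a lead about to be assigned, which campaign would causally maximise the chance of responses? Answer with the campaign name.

Campaign Q

The stratified and pooled comparisons disagree (Campaign H wins within each engagement tier; Campaign Q wins overall), so the answer turns on the causal role of engagement tier.
Engagement tier is recorded after the campaign and is itself shifted by it — it sits on the causal path from campaign to outcome. Conditioning on a mediator would strip out part of the effect we want; the pooled comparison gives the total causal effect.
Pooled: Campaign H 19.4% vs Campaign Q 33.8%; Campaign Q is higher overall.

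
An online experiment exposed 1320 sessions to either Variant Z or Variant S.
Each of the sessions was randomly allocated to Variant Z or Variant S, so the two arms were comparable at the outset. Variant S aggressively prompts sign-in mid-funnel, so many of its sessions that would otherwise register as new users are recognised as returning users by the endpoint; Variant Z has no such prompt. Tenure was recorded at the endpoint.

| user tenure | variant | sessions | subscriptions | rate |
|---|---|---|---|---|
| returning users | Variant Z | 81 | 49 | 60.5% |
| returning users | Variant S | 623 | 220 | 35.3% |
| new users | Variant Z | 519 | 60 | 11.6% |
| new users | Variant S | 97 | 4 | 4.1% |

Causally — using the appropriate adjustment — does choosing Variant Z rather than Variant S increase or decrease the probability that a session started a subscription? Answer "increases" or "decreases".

Because the variant influences user tenure, user tenure is a post-treatment mediator, not a confounder. Stratifying on it would bias the estimate; the causal effect is the crude pooled difference.
Pooled: Variant Z 18.2% vs Variant S 31.1%; Variant S is higher overall.

decreases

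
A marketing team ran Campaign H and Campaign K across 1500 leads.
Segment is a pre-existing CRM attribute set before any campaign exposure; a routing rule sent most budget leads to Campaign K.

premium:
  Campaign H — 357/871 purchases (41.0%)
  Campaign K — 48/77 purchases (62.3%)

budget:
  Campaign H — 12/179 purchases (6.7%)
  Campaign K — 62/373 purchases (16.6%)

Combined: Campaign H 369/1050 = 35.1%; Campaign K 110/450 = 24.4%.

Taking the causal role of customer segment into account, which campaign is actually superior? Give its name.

The imbalance in customer segment arose from how leads were allocated, not from anything the campaign did; and customer segment independently affects the outcome. The pooled gap is confounded — condition on customer segment.
Within each level — premium: 41.0% vs 62.3%; budget: 6.7% vs 16.6% — Campaign K is higher every time.

Campaign K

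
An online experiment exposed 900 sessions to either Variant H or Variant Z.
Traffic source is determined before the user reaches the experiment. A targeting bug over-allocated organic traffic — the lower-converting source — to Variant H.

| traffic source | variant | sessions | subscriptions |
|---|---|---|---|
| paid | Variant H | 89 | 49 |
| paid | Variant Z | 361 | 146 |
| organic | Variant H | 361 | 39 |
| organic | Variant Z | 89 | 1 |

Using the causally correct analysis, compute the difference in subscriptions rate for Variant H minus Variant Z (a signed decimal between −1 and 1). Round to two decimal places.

+0.12

Nothing the variant does changes traffic source; the imbalance is an allocation artefact. With traffic source also predicting the outcome, the pooled figure is confounded, and the within-stratum comparison is the causal one.
Adjusting over the population distribution of traffic source: 0.500·(0.551−0.404) + 0.500·(0.108−0.011) = +0.121.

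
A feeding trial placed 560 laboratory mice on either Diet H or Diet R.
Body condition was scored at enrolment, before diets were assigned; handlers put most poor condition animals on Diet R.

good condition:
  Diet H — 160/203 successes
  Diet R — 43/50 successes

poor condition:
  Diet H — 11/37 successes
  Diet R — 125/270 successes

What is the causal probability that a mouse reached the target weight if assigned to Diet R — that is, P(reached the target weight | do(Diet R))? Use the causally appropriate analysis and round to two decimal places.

0.64

Nothing the diet does changes starting body condition; the imbalance is an allocation artefact. With starting body condition also predicting the outcome, the pooled figure is confounded, and the within-stratum comparison is the causal one.
Standardising Diet R to the population starting body condition mix: 0.452·43/50 + 0.548·125/270 = 0.642.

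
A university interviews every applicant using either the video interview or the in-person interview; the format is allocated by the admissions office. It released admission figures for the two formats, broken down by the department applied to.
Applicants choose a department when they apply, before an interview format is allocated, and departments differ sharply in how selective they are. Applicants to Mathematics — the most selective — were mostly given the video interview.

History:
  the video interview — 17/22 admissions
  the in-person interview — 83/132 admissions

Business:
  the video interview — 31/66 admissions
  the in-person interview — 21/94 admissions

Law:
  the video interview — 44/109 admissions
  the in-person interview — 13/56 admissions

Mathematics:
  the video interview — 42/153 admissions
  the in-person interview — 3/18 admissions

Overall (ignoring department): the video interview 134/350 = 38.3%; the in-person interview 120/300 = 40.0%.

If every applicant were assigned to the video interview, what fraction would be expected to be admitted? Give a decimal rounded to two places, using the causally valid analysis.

0.47

The stratified and pooled comparisons disagree (the video interview wins within each department; the in-person interview wins overall), so the answer turns on the causal role of department.
Department is set before the interview format has any effect — it is not caused by the interview format — and it independently drives the outcome. That makes it a confounder, so the causal comparison is within department levels.
Standardising the video interview to the population department mix: 0.237·17/22 + 0.246·31/66 + 0.254·44/109 + 0.263·42/153 = 0.473.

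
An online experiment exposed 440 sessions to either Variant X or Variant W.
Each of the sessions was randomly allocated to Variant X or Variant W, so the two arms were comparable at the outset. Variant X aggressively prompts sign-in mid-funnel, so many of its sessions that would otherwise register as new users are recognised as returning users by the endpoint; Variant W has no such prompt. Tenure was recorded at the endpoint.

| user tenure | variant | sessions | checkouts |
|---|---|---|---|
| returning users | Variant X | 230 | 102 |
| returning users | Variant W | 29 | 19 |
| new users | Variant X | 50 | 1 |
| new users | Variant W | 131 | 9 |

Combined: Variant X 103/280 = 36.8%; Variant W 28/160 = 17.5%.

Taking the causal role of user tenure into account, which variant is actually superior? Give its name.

User tenure lies on the pathway variant → user tenure → outcome, so adjusting for it blocks the indirect effect. For the total causal effect of variant, use the unadjusted pooled rates.
Pooled: Variant X 36.8% vs Variant W 17.5%; Variant X is higher overall.

Variant X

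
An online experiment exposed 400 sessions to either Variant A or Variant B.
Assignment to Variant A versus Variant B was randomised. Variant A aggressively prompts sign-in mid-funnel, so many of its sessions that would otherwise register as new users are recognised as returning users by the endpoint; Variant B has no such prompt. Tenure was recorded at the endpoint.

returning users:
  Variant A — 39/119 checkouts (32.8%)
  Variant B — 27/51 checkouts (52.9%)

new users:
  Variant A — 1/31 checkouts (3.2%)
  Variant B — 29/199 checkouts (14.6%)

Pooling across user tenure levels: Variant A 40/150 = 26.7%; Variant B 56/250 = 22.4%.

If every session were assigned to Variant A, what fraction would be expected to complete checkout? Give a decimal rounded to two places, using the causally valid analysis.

0.27

User tenure is recorded after the variant and is itself shifted by it — it sits on the causal path from variant to outcome. Conditioning on a mediator would strip out part of the effect we want; the pooled comparison gives the total causal effect.
So P(outcome | do(Variant A)) is just the pooled rate for Variant A: 40/150 = 0.267.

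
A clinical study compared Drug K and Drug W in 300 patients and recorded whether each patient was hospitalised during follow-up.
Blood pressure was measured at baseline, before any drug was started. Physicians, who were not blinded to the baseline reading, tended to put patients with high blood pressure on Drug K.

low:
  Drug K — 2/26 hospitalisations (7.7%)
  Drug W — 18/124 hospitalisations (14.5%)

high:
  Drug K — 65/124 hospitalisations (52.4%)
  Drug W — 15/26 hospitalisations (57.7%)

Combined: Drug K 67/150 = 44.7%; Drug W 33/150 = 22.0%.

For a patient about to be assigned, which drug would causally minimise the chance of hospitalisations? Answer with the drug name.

Drug K

Drug K is lower inside every blood pressure stratum but Drug W is lower in aggregate. Whether to stratify depends on how blood pressure relates to the drug.
The imbalance in blood pressure arose from how patients were allocated, not from anything the drug did; and blood pressure independently affects the outcome. The pooled gap is confounded — condition on blood pressure.
Within each level — low: 7.7% vs 14.5%; high: 52.4% vs 57.7% — Drug K is lower every time.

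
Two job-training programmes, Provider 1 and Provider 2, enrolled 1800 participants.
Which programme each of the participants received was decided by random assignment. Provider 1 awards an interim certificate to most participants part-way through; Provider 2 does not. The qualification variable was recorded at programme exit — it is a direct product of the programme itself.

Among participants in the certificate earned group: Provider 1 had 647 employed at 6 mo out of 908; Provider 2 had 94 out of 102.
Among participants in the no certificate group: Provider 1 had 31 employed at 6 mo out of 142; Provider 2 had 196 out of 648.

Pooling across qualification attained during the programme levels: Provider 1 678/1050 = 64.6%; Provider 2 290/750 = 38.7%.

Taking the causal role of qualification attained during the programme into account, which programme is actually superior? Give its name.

Provider 1

Qualification attained during the programme lies on the pathway programme → qualification attained during the programme → outcome, so adjusting for it blocks the indirect effect. For the total causal effect of programme, use the unadjusted pooled rates.
Pooled: Provider 1 64.6% vs Provider 2 38.7%; Provider 1 is higher overall.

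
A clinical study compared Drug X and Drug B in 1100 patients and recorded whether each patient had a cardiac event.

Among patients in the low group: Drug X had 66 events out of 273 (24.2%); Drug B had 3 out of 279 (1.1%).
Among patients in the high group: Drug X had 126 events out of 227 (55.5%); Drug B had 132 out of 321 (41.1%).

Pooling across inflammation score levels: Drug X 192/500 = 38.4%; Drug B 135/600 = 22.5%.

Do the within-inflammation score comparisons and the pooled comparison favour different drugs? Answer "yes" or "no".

Within each inflammation score level (low 24.2% vs 1.1%; high 55.5% vs 41.1%), Drug B has the lower rate every time. Pooled: 38.4% vs 22.5% — Drug B has the lower rate overall. They agree.

no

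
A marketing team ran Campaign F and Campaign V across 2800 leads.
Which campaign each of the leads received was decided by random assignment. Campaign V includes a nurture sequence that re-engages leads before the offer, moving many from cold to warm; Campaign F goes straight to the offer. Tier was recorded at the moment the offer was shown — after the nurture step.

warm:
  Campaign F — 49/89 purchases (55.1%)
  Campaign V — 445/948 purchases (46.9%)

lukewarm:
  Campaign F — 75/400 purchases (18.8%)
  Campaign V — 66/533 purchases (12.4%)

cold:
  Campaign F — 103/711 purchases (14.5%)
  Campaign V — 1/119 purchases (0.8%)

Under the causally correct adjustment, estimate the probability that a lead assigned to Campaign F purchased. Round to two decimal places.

0.19

The engagement tier-specific comparison favours Campaign F throughout, but the pooled figures favour Campaign V. The question is whether to condition on engagement tier.
Engagement tier here is a post-treatment variable shaped by the campaign; conditioning on it would introduce bias rather than remove it. The overall comparison is the causal one.
So P(outcome | do(Campaign F)) is just the pooled rate for Campaign F: 227/1200 = 0.189.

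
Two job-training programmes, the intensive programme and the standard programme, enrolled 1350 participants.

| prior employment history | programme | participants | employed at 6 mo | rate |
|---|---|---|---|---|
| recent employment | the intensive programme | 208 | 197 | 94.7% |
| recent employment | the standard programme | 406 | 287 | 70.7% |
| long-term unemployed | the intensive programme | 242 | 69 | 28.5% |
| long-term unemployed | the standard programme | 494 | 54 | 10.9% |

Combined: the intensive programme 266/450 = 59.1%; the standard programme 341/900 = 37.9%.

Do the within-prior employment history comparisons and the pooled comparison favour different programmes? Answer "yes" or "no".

Within each prior employment history level (recent employment 94.7% vs 70.7%; long-term unemployed 28.5% vs 10.9%), the intensive programme has the higher rate every time. Pooled: 59.1% vs 37.9% — the intensive programme has the higher rate overall. They agree.

no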